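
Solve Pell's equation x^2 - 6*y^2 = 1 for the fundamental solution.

(x, y) = (5, 2)

First expand sqrt(6) as a continued fraction. With x_i = (sqrt(6) + m_i)/d_i and (m_0, d_0) = (0, 1): a_0 = floor(sqrt(6)) = 2, since 2^2 = 4 <= 6 < 9 = 3^2.
Iterate m_{i+1} = d_i*a_i - m_i, d_{i+1} = (6 - m_{i+1}^2)/d_i, a_{i+1} = floor((a_0 + m_{i+1})/d_{i+1}):
  m_1 = 1*2 - 0 = 2, d_1 = (6 - 2^2)/1 = 2/1 = 2, a_1 = floor((2 + 2)/2) = 2.
  m_2 = 2*2 - 2 = 2, d_2 = (6 - 2^2)/2 = 2/2 = 1, a_2 = floor((2 + 2)/1) = 4.
  m_3 = 1*4 - 2 = 2, d_3 = (6 - 2^2)/1 = 2/1 = 2: (m_3, d_3) = (m_1, d_1) = (2, 2), so from here the quotients repeat a_1, a_2; the period length is 2.
So sqrt(6) = [2; (2, 4)] with period length k = 2.
k is even, so the fundamental solution of x^2 - 6y^2 = 1 is (p_{k-1}, q_{k-1}) = (p_1, q_1); compute convergents through index 1.
Convergents (p_i = a_i*p_{i-1} + p_{i-2}, q_i = a_i*q_{i-1} + q_{i-2} with p_{-2}=0, p_{-1}=1, q_{-2}=1, q_{-1}=0):
  i=0: a_0=2, p_0 = 2*1 + 0 = 2, q_0 = 2*0 + 1 = 1.
  i=1: a_1=2, p_1 = 2*2 + 1 = 5, q_1 = 2*1 + 0 = 2.
Check: 5^2 - 6*2^2 = 25 - 24 = 1, so (x, y) = (5, 2) solves the equation, and by the theorem it is the least positive solution.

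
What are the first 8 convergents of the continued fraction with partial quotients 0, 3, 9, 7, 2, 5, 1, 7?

0/1, 1/3, 9/28, 64/199, 137/426, 749/2329, 886/2755, 6951/21614

Using the convergent recurrence p_i = a_i*p_{i-1} + p_{i-2}, q_i = a_i*q_{i-1} + q_{i-2} with p_{-2}=0, p_{-1}=1, q_{-2}=1, q_{-1}=0:
  i=0: a_0=0, p_0 = 0*1 + 0 = 0, q_0 = 0*0 + 1 = 1.
  i=1: a_1=3, p_1 = 3*0 + 1 = 1, q_1 = 3*1 + 0 = 3.
  i=2: a_2=9, p_2 = 9*1 + 0 = 9, q_2 = 9*3 + 1 = 28.
  i=3: a_3=7, p_3 = 7*9 + 1 = 64, q_3 = 7*28 + 3 = 199.
  i=4: a_4=2, p_4 = 2*64 + 9 = 137, q_4 = 2*199 + 28 = 426.
  i=5: a_5=5, p_5 = 5*137 + 64 = 749, q_5 = 5*426 + 199 = 2329.
  i=6: a_6=1, p_6 = 1*749 + 137 = 886, q_6 = 1*2329 + 426 = 2755.
  i=7: a_7=7, p_7 = 7*886 + 749 = 6951, q_7 = 7*2755 + 2329 = 21614.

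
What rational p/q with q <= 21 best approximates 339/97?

Expand x = 339/97 as a continued fraction with the Euclidean algorithm:
  339 = 3*97 + 48, so a_0 = 3.
  97 = 2*48 + 1, so a_1 = 2.
  48 = 48*1 + 0, so a_2 = 48.
so x = [3; 2, 48].
Convergents (p_i = a_i*p_{i-1} + p_{i-2}, q_i = a_i*q_{i-1} + q_{i-2} with p_{-2}=0, p_{-1}=1, q_{-2}=1, q_{-1}=0), until the denominator exceeds 21:
  i=0: a_0=3, p_0 = 3*1 + 0 = 3, q_0 = 3*0 + 1 = 1.
  i=1: a_1=2, p_1 = 2*3 + 1 = 7, q_1 = 2*1 + 0 = 2.
  i=2: a_2=48, p_2 = 48*7 + 3 = 339, q_2 = 48*2 + 1 = 97.
q_2 = 97 > 21, so the last convergent with denominator <= 21 is p_1/q_1 = 7/2.
The closest fraction with denominator <= 21 is either p_1/q_1 or the intermediate fraction (k*p_1 + p_0)/(k*q_1 + q_0) with the largest k >= 1 whose denominator stays <= 21; these approach x as k grows, and every other convergent or intermediate fraction in range is farther away.
Largest k: floor((21 - q_0)/q_1) = floor((21 - 1)/2) = 10.
That gives (10*7 + 3)/(10*2 + 1) = 73/21.
Compare the errors: |x - 7/2| = |339*2 - 7*97|/(97*2) = 1/194, and |x - 73/21| = |339*21 - 73*97|/(97*21) = 38/2037.
Cross-multiplying, 1*2037 = 2037 < 7372 = 38*194, so 1/194 is smaller: the convergent 7/2 is closer to x than 73/21.

7/2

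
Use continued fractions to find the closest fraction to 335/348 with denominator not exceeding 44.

26/27

Expand x = 335/348 as a continued fraction with the Euclidean algorithm:
  335 = 0*348 + 335, so a_0 = 0.
  348 = 1*335 + 13, so a_1 = 1.
  335 = 25*13 + 10, so a_2 = 25.
  13 = 1*10 + 3, so a_3 = 1.
  10 = 3*3 + 1, so a_4 = 3.
  3 = 3*1 + 0, so a_5 = 3.
so x = [0; 1, 25, 1, 3, 3].
Convergents (p_i = a_i*p_{i-1} + p_{i-2}, q_i = a_i*q_{i-1} + q_{i-2} with p_{-2}=0, p_{-1}=1, q_{-2}=1, q_{-1}=0), until the denominator exceeds 44:
  i=0: a_0=0, p_0 = 0*1 + 0 = 0, q_0 = 0*0 + 1 = 1.
  i=1: a_1=1, p_1 = 1*0 + 1 = 1, q_1 = 1*1 + 0 = 1.
  i=2: a_2=25, p_2 = 25*1 + 0 = 25, q_2 = 25*1 + 1 = 26.
  i=3: a_3=1, p_3 = 1*25 + 1 = 26, q_3 = 1*26 + 1 = 27.
  i=4: a_4=3, p_4 = 3*26 + 25 = 103, q_4 = 3*27 + 26 = 107.
q_4 = 107 > 44, so the last convergent with denominator <= 44 is p_3/q_3 = 26/27.
The closest fraction with denominator <= 44 is either p_3/q_3 or the intermediate fraction (k*p_3 + p_2)/(k*q_3 + q_2) with the largest k >= 1 whose denominator stays <= 44; these approach x as k grows, and every other convergent or intermediate fraction in range is farther away.
Largest k: floor((44 - q_2)/q_3) = floor((44 - 26)/27) = 0.
Since k = 0, no intermediate fraction beyond p_3/q_3 has denominator <= 44, so the convergent 26/27 is the closest (its error is |335*27 - 26*348|/(348*27) = 3/9396).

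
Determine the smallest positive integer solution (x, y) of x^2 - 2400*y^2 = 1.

(x, y) = (49, 1)

First expand sqrt(2400) as a continued fraction. With x_i = (sqrt(2400) + m_i)/d_i and (m_0, d_0) = (0, 1): a_0 = floor(sqrt(2400)) = 48, since 48^2 = 2304 <= 2400 < 2401 = 49^2.
Iterate m_{i+1} = d_i*a_i - m_i, d_{i+1} = (2400 - m_{i+1}^2)/d_i, a_{i+1} = floor((a_0 + m_{i+1})/d_{i+1}):
  m_1 = 1*48 - 0 = 48, d_1 = (2400 - 48^2)/1 = 96/1 = 96, a_1 = floor((48 + 48)/96) = 1.
  m_2 = 96*1 - 48 = 48, d_2 = (2400 - 48^2)/96 = 96/96 = 1, a_2 = floor((48 + 48)/1) = 96.
  m_3 = 1*96 - 48 = 48, d_3 = (2400 - 48^2)/1 = 96/1 = 96: (m_3, d_3) = (m_1, d_1) = (48, 96), so from here the quotients repeat a_1, a_2; the period length is 2.
So sqrt(2400) = [48; (1, 96)] with period length k = 2.
k is even, so the fundamental solution of x^2 - 2400y^2 = 1 is (p_{k-1}, q_{k-1}) = (p_1, q_1); compute convergents through index 1.
Convergents (p_i = a_i*p_{i-1} + p_{i-2}, q_i = a_i*q_{i-1} + q_{i-2} with p_{-2}=0, p_{-1}=1, q_{-2}=1, q_{-1}=0):
  i=0: a_0=48, p_0 = 48*1 + 0 = 48, q_0 = 48*0 + 1 = 1.
  i=1: a_1=1, p_1 = 1*48 + 1 = 49, q_1 = 1*1 + 0 = 1.
Check: 49^2 - 2400*1^2 = 2401 - 2400 = 1, so (x, y) = (49, 1) solves the equation, and by the theorem it is the least positive solution.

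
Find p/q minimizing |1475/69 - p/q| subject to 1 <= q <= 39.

Expand x = 1475/69 as a continued fraction with the Euclidean algorithm:
  1475 = 21*69 + 26, so a_0 = 21.
  69 = 2*26 + 17, so a_1 = 2.
  26 = 1*17 + 9, so a_2 = 1.
  17 = 1*9 + 8, so a_3 = 1.
  9 = 1*8 + 1, so a_4 = 1.
  8 = 8*1 + 0, so a_5 = 8.
so x = [21; 2, 1, 1, 1, 8].
Convergents (p_i = a_i*p_{i-1} + p_{i-2}, q_i = a_i*q_{i-1} + q_{i-2} with p_{-2}=0, p_{-1}=1, q_{-2}=1, q_{-1}=0), until the denominator exceeds 39:
  i=0: a_0=21, p_0 = 21*1 + 0 = 21, q_0 = 21*0 + 1 = 1.
  i=1: a_1=2, p_1 = 2*21 + 1 = 43, q_1 = 2*1 + 0 = 2.
  i=2: a_2=1, p_2 = 1*43 + 21 = 64, q_2 = 1*2 + 1 = 3.
  i=3: a_3=1, p_3 = 1*64 + 43 = 107, q_3 = 1*3 + 2 = 5.
  i=4: a_4=1, p_4 = 1*107 + 64 = 171, q_4 = 1*5 + 3 = 8.
  i=5: a_5=8, p_5 = 8*171 + 107 = 1475, q_5 = 8*8 + 5 = 69.
q_5 = 69 > 39, so the last convergent with denominator <= 39 is p_4/q_4 = 171/8.
The closest fraction with denominator <= 39 is either p_4/q_4 or the intermediate fraction (k*p_4 + p_3)/(k*q_4 + q_3) with the largest k >= 1 whose denominator stays <= 39; these approach x as k grows, and every other convergent or intermediate fraction in range is farther away.
Largest k: floor((39 - q_3)/q_4) = floor((39 - 5)/8) = 4.
That gives (4*171 + 107)/(4*8 + 5) = 791/37.
Compare the errors: |x - 171/8| = |1475*8 - 171*69|/(69*8) = 1/552, and |x - 791/37| = |1475*37 - 791*69|/(69*37) = 4/2553.
Cross-multiplying, 4*552 = 2208 < 2553 = 1*2553, so 4/2553 is smaller: the intermediate fraction 791/37 is closer to x than 171/8.

791/37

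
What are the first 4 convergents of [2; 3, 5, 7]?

2/1, 7/3, 37/16, 266/115

Using the convergent recurrence p_i = a_i*p_{i-1} + p_{i-2}, q_i = a_i*q_{i-1} + q_{i-2} with p_{-2}=0, p_{-1}=1, q_{-2}=1, q_{-1}=0:
  i=0: a_0=2, p_0 = 2*1 + 0 = 2, q_0 = 2*0 + 1 = 1.
  i=1: a_1=3, p_1 = 3*2 + 1 = 7, q_1 = 3*1 + 0 = 3.
  i=2: a_2=5, p_2 = 5*7 + 2 = 37, q_2 = 5*3 + 1 = 16.
  i=3: a_3=7, p_3 = 7*37 + 7 = 266, q_3 = 7*16 + 3 = 115.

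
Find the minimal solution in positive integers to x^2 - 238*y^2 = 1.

First expand sqrt(238) as a continued fraction. With x_i = (sqrt(238) + m_i)/d_i and (m_0, d_0) = (0, 1): a_0 = floor(sqrt(238)) = 15, since 15^2 = 225 <= 238 < 256 = 16^2.
Iterate m_{i+1} = d_i*a_i - m_i, d_{i+1} = (238 - m_{i+1}^2)/d_i, a_{i+1} = floor((a_0 + m_{i+1})/d_{i+1}):
  m_1 = 1*15 - 0 = 15, d_1 = (238 - 15^2)/1 = 13/1 = 13, a_1 = floor((15 + 15)/13) = 2.
  m_2 = 13*2 - 15 = 11, d_2 = (238 - 11^2)/13 = 117/13 = 9, a_2 = floor((15 + 11)/9) = 2.
  m_3 = 9*2 - 11 = 7, d_3 = (238 - 7^2)/9 = 189/9 = 21, a_3 = floor((15 + 7)/21) = 1.
  m_4 = 21*1 - 7 = 14, d_4 = (238 - 14^2)/21 = 42/21 = 2, a_4 = floor((15 + 14)/2) = 14.
  m_5 = 2*14 - 14 = 14, d_5 = (238 - 14^2)/2 = 42/2 = 21, a_5 = floor((15 + 14)/21) = 1.
  m_6 = 21*1 - 14 = 7, d_6 = (238 - 7^2)/21 = 189/21 = 9, a_6 = floor((15 + 7)/9) = 2.
  m_7 = 9*2 - 7 = 11, d_7 = (238 - 11^2)/9 = 117/9 = 13, a_7 = floor((15 + 11)/13) = 2.
  m_8 = 13*2 - 11 = 15, d_8 = (238 - 15^2)/13 = 13/13 = 1, a_8 = floor((15 + 15)/1) = 30.
  m_9 = 1*30 - 15 = 15, d_9 = (238 - 15^2)/1 = 13/1 = 13: (m_9, d_9) = (m_1, d_1) = (15, 13), so from here the quotients repeat a_1, ..., a_8; the period length is 8.
So sqrt(238) = [15; (2, 2, 1, 14, 1, 2, 2, 30)] with period length k = 8.
k is even, so the fundamental solution of x^2 - 238y^2 = 1 is (p_{k-1}, q_{k-1}) = (p_7, q_7); compute convergents through index 7.
Convergents (p_i = a_i*p_{i-1} + p_{i-2}, q_i = a_i*q_{i-1} + q_{i-2} with p_{-2}=0, p_{-1}=1, q_{-2}=1, q_{-1}=0):
  i=0: a_0=15, p_0 = 15*1 + 0 = 15, q_0 = 15*0 + 1 = 1.
  i=1: a_1=2, p_1 = 2*15 + 1 = 31, q_1 = 2*1 + 0 = 2.
  i=2: a_2=2, p_2 = 2*31 + 15 = 77, q_2 = 2*2 + 1 = 5.
  i=3: a_3=1, p_3 = 1*77 + 31 = 108, q_3 = 1*5 + 2 = 7.
  i=4: a_4=14, p_4 = 14*108 + 77 = 1589, q_4 = 14*7 + 5 = 103.
  i=5: a_5=1, p_5 = 1*1589 + 108 = 1697, q_5 = 1*103 + 7 = 110.
  i=6: a_6=2, p_6 = 2*1697 + 1589 = 4983, q_6 = 2*110 + 103 = 323.
  i=7: a_7=2, p_7 = 2*4983 + 1697 = 11663, q_7 = 2*323 + 110 = 756.
Check: 11663^2 - 238*756^2 = 136025569 - 136025568 = 1, so (x, y) = (11663, 756) solves the equation, and by the theorem it is the least positive solution.

(x, y) = (11663, 756)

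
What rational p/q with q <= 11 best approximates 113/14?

89/11

Expand x = 113/14 as a continued fraction with the Euclidean algorithm:
  113 = 8*14 + 1, so a_0 = 8.
  14 = 14*1 + 0, so a_1 = 14.
so x = [8; 14].
Convergents (p_i = a_i*p_{i-1} + p_{i-2}, q_i = a_i*q_{i-1} + q_{i-2} with p_{-2}=0, p_{-1}=1, q_{-2}=1, q_{-1}=0), until the denominator exceeds 11:
  i=0: a_0=8, p_0 = 8*1 + 0 = 8, q_0 = 8*0 + 1 = 1.
  i=1: a_1=14, p_1 = 14*8 + 1 = 113, q_1 = 14*1 + 0 = 14.
q_1 = 14 > 11, so the last convergent with denominator <= 11 is p_0/q_0 = 8/1.
The closest fraction with denominator <= 11 is either p_0/q_0 or the intermediate fraction (k*p_0 + p_{-1})/(k*q_0 + q_{-1}) with the largest k >= 1 whose denominator stays <= 11; these approach x as k grows, and every other convergent or intermediate fraction in range is farther away.
Largest k: floor((11 - q_{-1})/q_0) = floor((11 - 0)/1) = 11 (using the seeds p_{-1} = 1, q_{-1} = 0).
That gives (11*8 + 1)/(11*1 + 0) = 89/11.
Compare the errors: |x - 8/1| = |113*1 - 8*14|/(14*1) = 1/14, and |x - 89/11| = |113*11 - 89*14|/(14*11) = 3/154.
Cross-multiplying, 3*14 = 42 < 154 = 1*154, so 3/154 is smaller: the intermediate fraction 89/11 is closer to x than 8/1.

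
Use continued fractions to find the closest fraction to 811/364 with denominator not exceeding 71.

127/57

Expand x = 811/364 as a continued fraction with the Euclidean algorithm:
  811 = 2*364 + 83, so a_0 = 2.
  364 = 4*83 + 32, so a_1 = 4.
  83 = 2*32 + 19, so a_2 = 2.
  32 = 1*19 + 13, so a_3 = 1.
  19 = 1*13 + 6, so a_4 = 1.
  13 = 2*6 + 1, so a_5 = 2.
  6 = 6*1 + 0, so a_6 = 6.
so x = [2; 4, 2, 1, 1, 2, 6].
Convergents (p_i = a_i*p_{i-1} + p_{i-2}, q_i = a_i*q_{i-1} + q_{i-2} with p_{-2}=0, p_{-1}=1, q_{-2}=1, q_{-1}=0), until the denominator exceeds 71:
  i=0: a_0=2, p_0 = 2*1 + 0 = 2, q_0 = 2*0 + 1 = 1.
  i=1: a_1=4, p_1 = 4*2 + 1 = 9, q_1 = 4*1 + 0 = 4.
  i=2: a_2=2, p_2 = 2*9 + 2 = 20, q_2 = 2*4 + 1 = 9.
  i=3: a_3=1, p_3 = 1*20 + 9 = 29, q_3 = 1*9 + 4 = 13.
  i=4: a_4=1, p_4 = 1*29 + 20 = 49, q_4 = 1*13 + 9 = 22.
  i=5: a_5=2, p_5 = 2*49 + 29 = 127, q_5 = 2*22 + 13 = 57.
  i=6: a_6=6, p_6 = 6*127 + 49 = 811, q_6 = 6*57 + 22 = 364.
q_6 = 364 > 71, so the last convergent with denominator <= 71 is p_5/q_5 = 127/57.
The closest fraction with denominator <= 71 is either p_5/q_5 or the intermediate fraction (k*p_5 + p_4)/(k*q_5 + q_4) with the largest k >= 1 whose denominator stays <= 71; these approach x as k grows, and every other convergent or intermediate fraction in range is farther away.
Largest k: floor((71 - q_4)/q_5) = floor((71 - 22)/57) = 0.
Since k = 0, no intermediate fraction beyond p_5/q_5 has denominator <= 71, so the convergent 127/57 is the closest (its error is |811*57 - 127*364|/(364*57) = 1/20748).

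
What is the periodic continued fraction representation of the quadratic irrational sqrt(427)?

[20; (1, 1, 1, 40)]

Write x_i = (sqrt(427) + m_i)/d_i with (m_0, d_0) = (0, 1). a_0 = floor(sqrt(427)) = 20, since 20^2 = 400 <= 427 < 441 = 21^2.
Iterate m_{i+1} = d_i*a_i - m_i, d_{i+1} = (427 - m_{i+1}^2)/d_i, a_{i+1} = floor((a_0 + m_{i+1})/d_{i+1}):
  m_1 = 1*20 - 0 = 20, d_1 = (427 - 20^2)/1 = 27/1 = 27, a_1 = floor((20 + 20)/27) = 1.
  m_2 = 27*1 - 20 = 7, d_2 = (427 - 7^2)/27 = 378/27 = 14, a_2 = floor((20 + 7)/14) = 1.
  m_3 = 14*1 - 7 = 7, d_3 = (427 - 7^2)/14 = 378/14 = 27, a_3 = floor((20 + 7)/27) = 1.
  m_4 = 27*1 - 7 = 20, d_4 = (427 - 20^2)/27 = 27/27 = 1, a_4 = floor((20 + 20)/1) = 40.
  m_5 = 1*40 - 20 = 20, d_5 = (427 - 20^2)/1 = 27/1 = 27: (m_5, d_5) = (m_1, d_1) = (20, 27), so from here the quotients repeat a_1, ..., a_4; the period length is 4.
Hence the expansion of sqrt(427) is a_0 = 20 followed by the repeating block 1, 1, 1, 40 (period 4).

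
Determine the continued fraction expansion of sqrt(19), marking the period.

Write x_i = (sqrt(19) + m_i)/d_i with (m_0, d_0) = (0, 1). a_0 = floor(sqrt(19)) = 4, since 4^2 = 16 <= 19 < 25 = 5^2.
Iterate m_{i+1} = d_i*a_i - m_i, d_{i+1} = (19 - m_{i+1}^2)/d_i, a_{i+1} = floor((a_0 + m_{i+1})/d_{i+1}):
  m_1 = 1*4 - 0 = 4, d_1 = (19 - 4^2)/1 = 3/1 = 3, a_1 = floor((4 + 4)/3) = 2.
  m_2 = 3*2 - 4 = 2, d_2 = (19 - 2^2)/3 = 15/3 = 5, a_2 = floor((4 + 2)/5) = 1.
  m_3 = 5*1 - 2 = 3, d_3 = (19 - 3^2)/5 = 10/5 = 2, a_3 = floor((4 + 3)/2) = 3.
  m_4 = 2*3 - 3 = 3, d_4 = (19 - 3^2)/2 = 10/2 = 5, a_4 = floor((4 + 3)/5) = 1.
  m_5 = 5*1 - 3 = 2, d_5 = (19 - 2^2)/5 = 15/5 = 3, a_5 = floor((4 + 2)/3) = 2.
  m_6 = 3*2 - 2 = 4, d_6 = (19 - 4^2)/3 = 3/3 = 1, a_6 = floor((4 + 4)/1) = 8.
  m_7 = 1*8 - 4 = 4, d_7 = (19 - 4^2)/1 = 3/1 = 3: (m_7, d_7) = (m_1, d_1) = (4, 3), so from here the quotients repeat a_1, ..., a_6; the period length is 6.
Hence the expansion of sqrt(19) is a_0 = 4 followed by the repeating block 2, 1, 3, 1, 2, 8 (period 6).

[4; (2, 1, 3, 1, 2, 8)]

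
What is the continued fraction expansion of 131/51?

Run the Euclidean algorithm on 131 and 51; the successive quotients are the partial quotients a_0, a_1, ... (each step inverts the fractional part left over by the previous one):
  131 = 2*51 + 29, so a_0 = 2.
  51 = 1*29 + 22, so a_1 = 1.
  29 = 1*22 + 7, so a_2 = 1.
  22 = 3*7 + 1, so a_3 = 3.
  7 = 7*1 + 0, so a_4 = 7.
The remainder reaches 0 after 5 divisions, so the expansion has 5 partial quotients, read off in order.

[2; 1, 1, 3, 7]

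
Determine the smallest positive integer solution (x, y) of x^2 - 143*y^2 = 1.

(x, y) = (12, 1)

First expand sqrt(143) as a continued fraction. With x_i = (sqrt(143) + m_i)/d_i and (m_0, d_0) = (0, 1): a_0 = floor(sqrt(143)) = 11, since 11^2 = 121 <= 143 < 144 = 12^2.
Iterate m_{i+1} = d_i*a_i - m_i, d_{i+1} = (143 - m_{i+1}^2)/d_i, a_{i+1} = floor((a_0 + m_{i+1})/d_{i+1}):
  m_1 = 1*11 - 0 = 11, d_1 = (143 - 11^2)/1 = 22/1 = 22, a_1 = floor((11 + 11)/22) = 1.
  m_2 = 22*1 - 11 = 11, d_2 = (143 - 11^2)/22 = 22/22 = 1, a_2 = floor((11 + 11)/1) = 22.
  m_3 = 1*22 - 11 = 11, d_3 = (143 - 11^2)/1 = 22/1 = 22: (m_3, d_3) = (m_1, d_1) = (11, 22), so from here the quotients repeat a_1, a_2; the period length is 2.
So sqrt(143) = [11; (1, 22)] with period length k = 2.
k is even, so the fundamental solution of x^2 - 143y^2 = 1 is (p_{k-1}, q_{k-1}) = (p_1, q_1); compute convergents through index 1.
Convergents (p_i = a_i*p_{i-1} + p_{i-2}, q_i = a_i*q_{i-1} + q_{i-2} with p_{-2}=0, p_{-1}=1, q_{-2}=1, q_{-1}=0):
  i=0: a_0=11, p_0 = 11*1 + 0 = 11, q_0 = 11*0 + 1 = 1.
  i=1: a_1=1, p_1 = 1*11 + 1 = 12, q_1 = 1*1 + 0 = 1.
Check: 12^2 - 143*1^2 = 144 - 143 = 1, so (x, y) = (12, 1) solves the equation, and by the theorem it is the least positive solution.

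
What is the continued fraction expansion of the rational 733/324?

[2; 3, 1, 4, 3, 5]

Run the Euclidean algorithm on 733 and 324; the successive quotients are the partial quotients a_0, a_1, ... (each step inverts the fractional part left over by the previous one):
  733 = 2*324 + 85, so a_0 = 2.
  324 = 3*85 + 69, so a_1 = 3.
  85 = 1*69 + 16, so a_2 = 1.
  69 = 4*16 + 5, so a_3 = 4.
  16 = 3*5 + 1, so a_4 = 3.
  5 = 5*1 + 0, so a_5 = 5.
The remainder reaches 0 after 6 divisions, so the expansion has 6 partial quotients, read off in order.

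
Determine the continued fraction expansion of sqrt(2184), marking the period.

Write x_i = (sqrt(2184) + m_i)/d_i with (m_0, d_0) = (0, 1). a_0 = floor(sqrt(2184)) = 46, since 46^2 = 2116 <= 2184 < 2209 = 47^2.
Iterate m_{i+1} = d_i*a_i - m_i, d_{i+1} = (2184 - m_{i+1}^2)/d_i, a_{i+1} = floor((a_0 + m_{i+1})/d_{i+1}):
  m_1 = 1*46 - 0 = 46, d_1 = (2184 - 46^2)/1 = 68/1 = 68, a_1 = floor((46 + 46)/68) = 1.
  m_2 = 68*1 - 46 = 22, d_2 = (2184 - 22^2)/68 = 1700/68 = 25, a_2 = floor((46 + 22)/25) = 2.
  m_3 = 25*2 - 22 = 28, d_3 = (2184 - 28^2)/25 = 1400/25 = 56, a_3 = floor((46 + 28)/56) = 1.
  m_4 = 56*1 - 28 = 28, d_4 = (2184 - 28^2)/56 = 1400/56 = 25, a_4 = floor((46 + 28)/25) = 2.
  m_5 = 25*2 - 28 = 22, d_5 = (2184 - 22^2)/25 = 1700/25 = 68, a_5 = floor((46 + 22)/68) = 1.
  m_6 = 68*1 - 22 = 46, d_6 = (2184 - 46^2)/68 = 68/68 = 1, a_6 = floor((46 + 46)/1) = 92.
  m_7 = 1*92 - 46 = 46, d_7 = (2184 - 46^2)/1 = 68/1 = 68: (m_7, d_7) = (m_1, d_1) = (46, 68), so from here the quotients repeat a_1, ..., a_6; the period length is 6.
Hence the expansion of sqrt(2184) is a_0 = 46 followed by the repeating block 1, 2, 1, 2, 1, 92 (period 6).

[46; (1, 2, 1, 2, 1, 92)]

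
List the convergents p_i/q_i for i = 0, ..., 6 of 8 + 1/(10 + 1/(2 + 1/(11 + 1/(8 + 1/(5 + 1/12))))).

Using the convergent recurrence p_i = a_i*p_{i-1} + p_{i-2}, q_i = a_i*q_{i-1} + q_{i-2} with p_{-2}=0, p_{-1}=1, q_{-2}=1, q_{-1}=0:
  i=0: a_0=8, p_0 = 8*1 + 0 = 8, q_0 = 8*0 + 1 = 1.
  i=1: a_1=10, p_1 = 10*8 + 1 = 81, q_1 = 10*1 + 0 = 10.
  i=2: a_2=2, p_2 = 2*81 + 8 = 170, q_2 = 2*10 + 1 = 21.
  i=3: a_3=11, p_3 = 11*170 + 81 = 1951, q_3 = 11*21 + 10 = 241.
  i=4: a_4=8, p_4 = 8*1951 + 170 = 15778, q_4 = 8*241 + 21 = 1949.
  i=5: a_5=5, p_5 = 5*15778 + 1951 = 80841, q_5 = 5*1949 + 241 = 9986.
  i=6: a_6=12, p_6 = 12*80841 + 15778 = 985870, q_6 = 12*9986 + 1949 = 121781.

8/1, 81/10, 170/21, 1951/241, 15778/1949, 80841/9986, 985870/121781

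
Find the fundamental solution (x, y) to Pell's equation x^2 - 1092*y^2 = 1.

(x, y) = (727, 22)

First expand sqrt(1092) as a continued fraction. With x_i = (sqrt(1092) + m_i)/d_i and (m_0, d_0) = (0, 1): a_0 = floor(sqrt(1092)) = 33, since 33^2 = 1089 <= 1092 < 1156 = 34^2.
Iterate m_{i+1} = d_i*a_i - m_i, d_{i+1} = (1092 - m_{i+1}^2)/d_i, a_{i+1} = floor((a_0 + m_{i+1})/d_{i+1}):
  m_1 = 1*33 - 0 = 33, d_1 = (1092 - 33^2)/1 = 3/1 = 3, a_1 = floor((33 + 33)/3) = 22.
  m_2 = 3*22 - 33 = 33, d_2 = (1092 - 33^2)/3 = 3/3 = 1, a_2 = floor((33 + 33)/1) = 66.
  m_3 = 1*66 - 33 = 33, d_3 = (1092 - 33^2)/1 = 3/1 = 3: (m_3, d_3) = (m_1, d_1) = (33, 3), so from here the quotients repeat a_1, a_2; the period length is 2.
So sqrt(1092) = [33; (22, 66)] with period length k = 2.
k is even, so the fundamental solution of x^2 - 1092y^2 = 1 is (p_{k-1}, q_{k-1}) = (p_1, q_1); compute convergents through index 1.
Convergents (p_i = a_i*p_{i-1} + p_{i-2}, q_i = a_i*q_{i-1} + q_{i-2} with p_{-2}=0, p_{-1}=1, q_{-2}=1, q_{-1}=0):
  i=0: a_0=33, p_0 = 33*1 + 0 = 33, q_0 = 33*0 + 1 = 1.
  i=1: a_1=22, p_1 = 22*33 + 1 = 727, q_1 = 22*1 + 0 = 22.
Check: 727^2 - 1092*22^2 = 528529 - 528528 = 1, so (x, y) = (727, 22) solves the equation, and by the theorem it is the least positive solution.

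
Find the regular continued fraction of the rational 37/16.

[2; 3, 5]

Run the Euclidean algorithm on 37 and 16; the successive quotients are the partial quotients a_0, a_1, ... (each step inverts the fractional part left over by the previous one):
  37 = 2*16 + 5, so a_0 = 2.
  16 = 3*5 + 1, so a_1 = 3.
  5 = 5*1 + 0, so a_2 = 5.
The remainder reaches 0 after 3 divisions, so the expansion has 3 partial quotients, read off in order.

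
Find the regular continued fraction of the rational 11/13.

[0; 1, 5, 2]

Run the Euclidean algorithm on 11 and 13; the successive quotients are the partial quotients a_0, a_1, ... (each step inverts the fractional part left over by the previous one):
  11 = 0*13 + 11, so a_0 = 0.
  13 = 1*11 + 2, so a_1 = 1.
  11 = 5*2 + 1, so a_2 = 5.
  2 = 2*1 + 0, so a_3 = 2.
The remainder reaches 0 after 4 divisions, so the expansion has 4 partial quotients, read off in order.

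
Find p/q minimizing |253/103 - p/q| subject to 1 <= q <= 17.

27/11

Expand x = 253/103 as a continued fraction with the Euclidean algorithm:
  253 = 2*103 + 47, so a_0 = 2.
  103 = 2*47 + 9, so a_1 = 2.
  47 = 5*9 + 2, so a_2 = 5.
  9 = 4*2 + 1, so a_3 = 4.
  2 = 2*1 + 0, so a_4 = 2.
so x = [2; 2, 5, 4, 2].
Convergents (p_i = a_i*p_{i-1} + p_{i-2}, q_i = a_i*q_{i-1} + q_{i-2} with p_{-2}=0, p_{-1}=1, q_{-2}=1, q_{-1}=0), until the denominator exceeds 17:
  i=0: a_0=2, p_0 = 2*1 + 0 = 2, q_0 = 2*0 + 1 = 1.
  i=1: a_1=2, p_1 = 2*2 + 1 = 5, q_1 = 2*1 + 0 = 2.
  i=2: a_2=5, p_2 = 5*5 + 2 = 27, q_2 = 5*2 + 1 = 11.
  i=3: a_3=4, p_3 = 4*27 + 5 = 113, q_3 = 4*11 + 2 = 46.
q_3 = 46 > 17, so the last convergent with denominator <= 17 is p_2/q_2 = 27/11.
The closest fraction with denominator <= 17 is either p_2/q_2 or the intermediate fraction (k*p_2 + p_1)/(k*q_2 + q_1) with the largest k >= 1 whose denominator stays <= 17; these approach x as k grows, and every other convergent or intermediate fraction in range is farther away.
Largest k: floor((17 - q_1)/q_2) = floor((17 - 2)/11) = 1.
That gives (1*27 + 5)/(1*11 + 2) = 32/13.
Compare the errors: |x - 27/11| = |253*11 - 27*103|/(103*11) = 2/1133, and |x - 32/13| = |253*13 - 32*103|/(103*13) = 7/1339.
Cross-multiplying, 2*1339 = 2678 < 7931 = 7*1133, so 2/1133 is smaller: the convergent 27/11 is closer to x than 32/13.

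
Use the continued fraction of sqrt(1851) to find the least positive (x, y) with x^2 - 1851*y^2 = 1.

First expand sqrt(1851) as a continued fraction. With x_i = (sqrt(1851) + m_i)/d_i and (m_0, d_0) = (0, 1): a_0 = floor(sqrt(1851)) = 43, since 43^2 = 1849 <= 1851 < 1936 = 44^2.
Iterate m_{i+1} = d_i*a_i - m_i, d_{i+1} = (1851 - m_{i+1}^2)/d_i, a_{i+1} = floor((a_0 + m_{i+1})/d_{i+1}):
  m_1 = 1*43 - 0 = 43, d_1 = (1851 - 43^2)/1 = 2/1 = 2, a_1 = floor((43 + 43)/2) = 43.
  m_2 = 2*43 - 43 = 43, d_2 = (1851 - 43^2)/2 = 2/2 = 1, a_2 = floor((43 + 43)/1) = 86.
  m_3 = 1*86 - 43 = 43, d_3 = (1851 - 43^2)/1 = 2/1 = 2: (m_3, d_3) = (m_1, d_1) = (43, 2), so from here the quotients repeat a_1, a_2; the period length is 2.
So sqrt(1851) = [43; (43, 86)] with period length k = 2.
k is even, so the fundamental solution of x^2 - 1851y^2 = 1 is (p_{k-1}, q_{k-1}) = (p_1, q_1); compute convergents through index 1.
Convergents (p_i = a_i*p_{i-1} + p_{i-2}, q_i = a_i*q_{i-1} + q_{i-2} with p_{-2}=0, p_{-1}=1, q_{-2}=1, q_{-1}=0):
  i=0: a_0=43, p_0 = 43*1 + 0 = 43, q_0 = 43*0 + 1 = 1.
  i=1: a_1=43, p_1 = 43*43 + 1 = 1850, q_1 = 43*1 + 0 = 43.
Check: 1850^2 - 1851*43^2 = 3422500 - 3422499 = 1, so (x, y) = (1850, 43) solves the equation, and by the theorem it is the least positive solution.

(x, y) = (1850, 43)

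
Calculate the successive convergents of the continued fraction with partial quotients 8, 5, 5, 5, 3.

8/1, 41/5, 213/26, 1106/135, 3531/431

Using the convergent recurrence p_i = a_i*p_{i-1} + p_{i-2}, q_i = a_i*q_{i-1} + q_{i-2} with p_{-2}=0, p_{-1}=1, q_{-2}=1, q_{-1}=0:
  i=0: a_0=8, p_0 = 8*1 + 0 = 8, q_0 = 8*0 + 1 = 1.
  i=1: a_1=5, p_1 = 5*8 + 1 = 41, q_1 = 5*1 + 0 = 5.
  i=2: a_2=5, p_2 = 5*41 + 8 = 213, q_2 = 5*5 + 1 = 26.
  i=3: a_3=5, p_3 = 5*213 + 41 = 1106, q_3 = 5*26 + 5 = 135.
  i=4: a_4=3, p_4 = 3*1106 + 213 = 3531, q_4 = 3*135 + 26 = 431.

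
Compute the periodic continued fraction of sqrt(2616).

[51; (6, 1, 4, 3, 1, 7, 1, 3, 4, 1, 6, 102)]

Write x_i = (sqrt(2616) + m_i)/d_i with (m_0, d_0) = (0, 1). a_0 = floor(sqrt(2616)) = 51, since 51^2 = 2601 <= 2616 < 2704 = 52^2.
Iterate m_{i+1} = d_i*a_i - m_i, d_{i+1} = (2616 - m_{i+1}^2)/d_i, a_{i+1} = floor((a_0 + m_{i+1})/d_{i+1}):
  m_1 = 1*51 - 0 = 51, d_1 = (2616 - 51^2)/1 = 15/1 = 15, a_1 = floor((51 + 51)/15) = 6.
  m_2 = 15*6 - 51 = 39, d_2 = (2616 - 39^2)/15 = 1095/15 = 73, a_2 = floor((51 + 39)/73) = 1.
  m_3 = 73*1 - 39 = 34, d_3 = (2616 - 34^2)/73 = 1460/73 = 20, a_3 = floor((51 + 34)/20) = 4.
  m_4 = 20*4 - 34 = 46, d_4 = (2616 - 46^2)/20 = 500/20 = 25, a_4 = floor((51 + 46)/25) = 3.
  m_5 = 25*3 - 46 = 29, d_5 = (2616 - 29^2)/25 = 1775/25 = 71, a_5 = floor((51 + 29)/71) = 1.
  m_6 = 71*1 - 29 = 42, d_6 = (2616 - 42^2)/71 = 852/71 = 12, a_6 = floor((51 + 42)/12) = 7.
  m_7 = 12*7 - 42 = 42, d_7 = (2616 - 42^2)/12 = 852/12 = 71, a_7 = floor((51 + 42)/71) = 1.
  m_8 = 71*1 - 42 = 29, d_8 = (2616 - 29^2)/71 = 1775/71 = 25, a_8 = floor((51 + 29)/25) = 3.
  m_9 = 25*3 - 29 = 46, d_9 = (2616 - 46^2)/25 = 500/25 = 20, a_9 = floor((51 + 46)/20) = 4.
  m_10 = 20*4 - 46 = 34, d_10 = (2616 - 34^2)/20 = 1460/20 = 73, a_10 = floor((51 + 34)/73) = 1.
  m_11 = 73*1 - 34 = 39, d_11 = (2616 - 39^2)/73 = 1095/73 = 15, a_11 = floor((51 + 39)/15) = 6.
  m_12 = 15*6 - 39 = 51, d_12 = (2616 - 51^2)/15 = 15/15 = 1, a_12 = floor((51 + 51)/1) = 102.
  m_13 = 1*102 - 51 = 51, d_13 = (2616 - 51^2)/1 = 15/1 = 15: (m_13, d_13) = (m_1, d_1) = (51, 15), so from here the quotients repeat a_1, ..., a_12; the period length is 12.
Hence the expansion of sqrt(2616) is a_0 = 51 followed by the repeating block 6, 1, 4, 3, 1, 7, 1, 3, 4, 1, 6, 102 (period 12).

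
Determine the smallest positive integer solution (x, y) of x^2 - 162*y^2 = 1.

(x, y) = (19601, 1540)

First expand sqrt(162) as a continued fraction. With x_i = (sqrt(162) + m_i)/d_i and (m_0, d_0) = (0, 1): a_0 = floor(sqrt(162)) = 12, since 12^2 = 144 <= 162 < 169 = 13^2.
Iterate m_{i+1} = d_i*a_i - m_i, d_{i+1} = (162 - m_{i+1}^2)/d_i, a_{i+1} = floor((a_0 + m_{i+1})/d_{i+1}):
  m_1 = 1*12 - 0 = 12, d_1 = (162 - 12^2)/1 = 18/1 = 18, a_1 = floor((12 + 12)/18) = 1.
  m_2 = 18*1 - 12 = 6, d_2 = (162 - 6^2)/18 = 126/18 = 7, a_2 = floor((12 + 6)/7) = 2.
  m_3 = 7*2 - 6 = 8, d_3 = (162 - 8^2)/7 = 98/7 = 14, a_3 = floor((12 + 8)/14) = 1.
  m_4 = 14*1 - 8 = 6, d_4 = (162 - 6^2)/14 = 126/14 = 9, a_4 = floor((12 + 6)/9) = 2.
  m_5 = 9*2 - 6 = 12, d_5 = (162 - 12^2)/9 = 18/9 = 2, a_5 = floor((12 + 12)/2) = 12.
  m_6 = 2*12 - 12 = 12, d_6 = (162 - 12^2)/2 = 18/2 = 9, a_6 = floor((12 + 12)/9) = 2.
  m_7 = 9*2 - 12 = 6, d_7 = (162 - 6^2)/9 = 126/9 = 14, a_7 = floor((12 + 6)/14) = 1.
  m_8 = 14*1 - 6 = 8, d_8 = (162 - 8^2)/14 = 98/14 = 7, a_8 = floor((12 + 8)/7) = 2.
  m_9 = 7*2 - 8 = 6, d_9 = (162 - 6^2)/7 = 126/7 = 18, a_9 = floor((12 + 6)/18) = 1.
  m_10 = 18*1 - 6 = 12, d_10 = (162 - 12^2)/18 = 18/18 = 1, a_10 = floor((12 + 12)/1) = 24.
  m_11 = 1*24 - 12 = 12, d_11 = (162 - 12^2)/1 = 18/1 = 18: (m_11, d_11) = (m_1, d_1) = (12, 18), so from here the quotients repeat a_1, ..., a_10; the period length is 10.
So sqrt(162) = [12; (1, 2, 1, 2, 12, 2, 1, 2, 1, 24)] with period length k = 10.
k is even, so the fundamental solution of x^2 - 162y^2 = 1 is (p_{k-1}, q_{k-1}) = (p_9, q_9); compute convergents through index 9.
Convergents (p_i = a_i*p_{i-1} + p_{i-2}, q_i = a_i*q_{i-1} + q_{i-2} with p_{-2}=0, p_{-1}=1, q_{-2}=1, q_{-1}=0):
  i=0: a_0=12, p_0 = 12*1 + 0 = 12, q_0 = 12*0 + 1 = 1.
  i=1: a_1=1, p_1 = 1*12 + 1 = 13, q_1 = 1*1 + 0 = 1.
  i=2: a_2=2, p_2 = 2*13 + 12 = 38, q_2 = 2*1 + 1 = 3.
  i=3: a_3=1, p_3 = 1*38 + 13 = 51, q_3 = 1*3 + 1 = 4.
  i=4: a_4=2, p_4 = 2*51 + 38 = 140, q_4 = 2*4 + 3 = 11.
  i=5: a_5=12, p_5 = 12*140 + 51 = 1731, q_5 = 12*11 + 4 = 136.
  i=6: a_6=2, p_6 = 2*1731 + 140 = 3602, q_6 = 2*136 + 11 = 283.
  i=7: a_7=1, p_7 = 1*3602 + 1731 = 5333, q_7 = 1*283 + 136 = 419.
  i=8: a_8=2, p_8 = 2*5333 + 3602 = 14268, q_8 = 2*419 + 283 = 1121.
  i=9: a_9=1, p_9 = 1*14268 + 5333 = 19601, q_9 = 1*1121 + 419 = 1540.
Check: 19601^2 - 162*1540^2 = 384199201 - 384199200 = 1, so (x, y) = (19601, 1540) solves the equation, and by the theorem it is the least positive solution.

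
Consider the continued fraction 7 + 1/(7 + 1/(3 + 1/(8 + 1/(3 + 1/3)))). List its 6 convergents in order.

7/1, 50/7, 157/22, 1306/183, 4075/571, 13531/1896

Using the convergent recurrence p_i = a_i*p_{i-1} + p_{i-2}, q_i = a_i*q_{i-1} + q_{i-2} with p_{-2}=0, p_{-1}=1, q_{-2}=1, q_{-1}=0:
  i=0: a_0=7, p_0 = 7*1 + 0 = 7, q_0 = 7*0 + 1 = 1.
  i=1: a_1=7, p_1 = 7*7 + 1 = 50, q_1 = 7*1 + 0 = 7.
  i=2: a_2=3, p_2 = 3*50 + 7 = 157, q_2 = 3*7 + 1 = 22.
  i=3: a_3=8, p_3 = 8*157 + 50 = 1306, q_3 = 8*22 + 7 = 183.
  i=4: a_4=3, p_4 = 3*1306 + 157 = 4075, q_4 = 3*183 + 22 = 571.
  i=5: a_5=3, p_5 = 3*4075 + 1306 = 13531, q_5 = 3*571 + 183 = 1896.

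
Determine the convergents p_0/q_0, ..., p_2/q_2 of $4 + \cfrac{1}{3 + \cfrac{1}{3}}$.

Using the convergent recurrence p_i = a_i*p_{i-1} + p_{i-2}, q_i = a_i*q_{i-1} + q_{i-2} with p_{-2}=0, p_{-1}=1, q_{-2}=1, q_{-1}=0:
  i=0: a_0=4, p_0 = 4*1 + 0 = 4, q_0 = 4*0 + 1 = 1.
  i=1: a_1=3, p_1 = 3*4 + 1 = 13, q_1 = 3*1 + 0 = 3.
  i=2: a_2=3, p_2 = 3*13 + 4 = 43, q_2 = 3*3 + 1 = 10.

4/1, 13/3, 43/10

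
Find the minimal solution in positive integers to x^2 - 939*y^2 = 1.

(x, y) = (122695, 4004)

First expand sqrt(939) as a continued fraction. With x_i = (sqrt(939) + m_i)/d_i and (m_0, d_0) = (0, 1): a_0 = floor(sqrt(939)) = 30, since 30^2 = 900 <= 939 < 961 = 31^2.
Iterate m_{i+1} = d_i*a_i - m_i, d_{i+1} = (939 - m_{i+1}^2)/d_i, a_{i+1} = floor((a_0 + m_{i+1})/d_{i+1}):
  m_1 = 1*30 - 0 = 30, d_1 = (939 - 30^2)/1 = 39/1 = 39, a_1 = floor((30 + 30)/39) = 1.
  m_2 = 39*1 - 30 = 9, d_2 = (939 - 9^2)/39 = 858/39 = 22, a_2 = floor((30 + 9)/22) = 1.
  m_3 = 22*1 - 9 = 13, d_3 = (939 - 13^2)/22 = 770/22 = 35, a_3 = floor((30 + 13)/35) = 1.
  m_4 = 35*1 - 13 = 22, d_4 = (939 - 22^2)/35 = 455/35 = 13, a_4 = floor((30 + 22)/13) = 4.
  m_5 = 13*4 - 22 = 30, d_5 = (939 - 30^2)/13 = 39/13 = 3, a_5 = floor((30 + 30)/3) = 20.
  m_6 = 3*20 - 30 = 30, d_6 = (939 - 30^2)/3 = 39/3 = 13, a_6 = floor((30 + 30)/13) = 4.
  m_7 = 13*4 - 30 = 22, d_7 = (939 - 22^2)/13 = 455/13 = 35, a_7 = floor((30 + 22)/35) = 1.
  m_8 = 35*1 - 22 = 13, d_8 = (939 - 13^2)/35 = 770/35 = 22, a_8 = floor((30 + 13)/22) = 1.
  m_9 = 22*1 - 13 = 9, d_9 = (939 - 9^2)/22 = 858/22 = 39, a_9 = floor((30 + 9)/39) = 1.
  m_10 = 39*1 - 9 = 30, d_10 = (939 - 30^2)/39 = 39/39 = 1, a_10 = floor((30 + 30)/1) = 60.
  m_11 = 1*60 - 30 = 30, d_11 = (939 - 30^2)/1 = 39/1 = 39: (m_11, d_11) = (m_1, d_1) = (30, 39), so from here the quotients repeat a_1, ..., a_10; the period length is 10.
So sqrt(939) = [30; (1, 1, 1, 4, 20, 4, 1, 1, 1, 60)] with period length k = 10.
k is even, so the fundamental solution of x^2 - 939y^2 = 1 is (p_{k-1}, q_{k-1}) = (p_9, q_9); compute convergents through index 9.
Convergents (p_i = a_i*p_{i-1} + p_{i-2}, q_i = a_i*q_{i-1} + q_{i-2} with p_{-2}=0, p_{-1}=1, q_{-2}=1, q_{-1}=0):
  i=0: a_0=30, p_0 = 30*1 + 0 = 30, q_0 = 30*0 + 1 = 1.
  i=1: a_1=1, p_1 = 1*30 + 1 = 31, q_1 = 1*1 + 0 = 1.
  i=2: a_2=1, p_2 = 1*31 + 30 = 61, q_2 = 1*1 + 1 = 2.
  i=3: a_3=1, p_3 = 1*61 + 31 = 92, q_3 = 1*2 + 1 = 3.
  i=4: a_4=4, p_4 = 4*92 + 61 = 429, q_4 = 4*3 + 2 = 14.
  i=5: a_5=20, p_5 = 20*429 + 92 = 8672, q_5 = 20*14 + 3 = 283.
  i=6: a_6=4, p_6 = 4*8672 + 429 = 35117, q_6 = 4*283 + 14 = 1146.
  i=7: a_7=1, p_7 = 1*35117 + 8672 = 43789, q_7 = 1*1146 + 283 = 1429.
  i=8: a_8=1, p_8 = 1*43789 + 35117 = 78906, q_8 = 1*1429 + 1146 = 2575.
  i=9: a_9=1, p_9 = 1*78906 + 43789 = 122695, q_9 = 1*2575 + 1429 = 4004.
Check: 122695^2 - 939*4004^2 = 15054063025 - 15054063024 = 1, so (x, y) = (122695, 4004) solves the equation, and by the theorem it is the least positive solution.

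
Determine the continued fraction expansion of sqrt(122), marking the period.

[11; (22)]

Write x_i = (sqrt(122) + m_i)/d_i with (m_0, d_0) = (0, 1). a_0 = floor(sqrt(122)) = 11, since 11^2 = 121 <= 122 < 144 = 12^2.
Iterate m_{i+1} = d_i*a_i - m_i, d_{i+1} = (122 - m_{i+1}^2)/d_i, a_{i+1} = floor((a_0 + m_{i+1})/d_{i+1}):
  m_1 = 1*11 - 0 = 11, d_1 = (122 - 11^2)/1 = 1/1 = 1, a_1 = floor((11 + 11)/1) = 22.
  m_2 = 1*22 - 11 = 11, d_2 = (122 - 11^2)/1 = 1/1 = 1: (m_2, d_2) = (m_1, d_1) = (11, 1), so from here the quotient a_1 repeats; the period length is 1.
Hence the expansion of sqrt(122) is a_0 = 11 followed by the repeating block 22 (period 1).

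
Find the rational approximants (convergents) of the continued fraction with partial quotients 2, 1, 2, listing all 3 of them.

Using the convergent recurrence p_i = a_i*p_{i-1} + p_{i-2}, q_i = a_i*q_{i-1} + q_{i-2} with p_{-2}=0, p_{-1}=1, q_{-2}=1, q_{-1}=0:
  i=0: a_0=2, p_0 = 2*1 + 0 = 2, q_0 = 2*0 + 1 = 1.
  i=1: a_1=1, p_1 = 1*2 + 1 = 3, q_1 = 1*1 + 0 = 1.
  i=2: a_2=2, p_2 = 2*3 + 2 = 8, q_2 = 2*1 + 1 = 3.

2/1, 3/1, 8/3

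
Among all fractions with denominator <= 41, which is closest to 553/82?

263/39

Expand x = 553/82 as a continued fraction with the Euclidean algorithm:
  553 = 6*82 + 61, so a_0 = 6.
  82 = 1*61 + 21, so a_1 = 1.
  61 = 2*21 + 19, so a_2 = 2.
  21 = 1*19 + 2, so a_3 = 1.
  19 = 9*2 + 1, so a_4 = 9.
  2 = 2*1 + 0, so a_5 = 2.
so x = [6; 1, 2, 1, 9, 2].
Convergents (p_i = a_i*p_{i-1} + p_{i-2}, q_i = a_i*q_{i-1} + q_{i-2} with p_{-2}=0, p_{-1}=1, q_{-2}=1, q_{-1}=0), until the denominator exceeds 41:
  i=0: a_0=6, p_0 = 6*1 + 0 = 6, q_0 = 6*0 + 1 = 1.
  i=1: a_1=1, p_1 = 1*6 + 1 = 7, q_1 = 1*1 + 0 = 1.
  i=2: a_2=2, p_2 = 2*7 + 6 = 20, q_2 = 2*1 + 1 = 3.
  i=3: a_3=1, p_3 = 1*20 + 7 = 27, q_3 = 1*3 + 1 = 4.
  i=4: a_4=9, p_4 = 9*27 + 20 = 263, q_4 = 9*4 + 3 = 39.
  i=5: a_5=2, p_5 = 2*263 + 27 = 553, q_5 = 2*39 + 4 = 82.
q_5 = 82 > 41, so the last convergent with denominator <= 41 is p_4/q_4 = 263/39.
The closest fraction with denominator <= 41 is either p_4/q_4 or the intermediate fraction (k*p_4 + p_3)/(k*q_4 + q_3) with the largest k >= 1 whose denominator stays <= 41; these approach x as k grows, and every other convergent or intermediate fraction in range is farther away.
Largest k: floor((41 - q_3)/q_4) = floor((41 - 4)/39) = 0.
Since k = 0, no intermediate fraction beyond p_4/q_4 has denominator <= 41, so the convergent 263/39 is the closest (its error is |553*39 - 263*82|/(82*39) = 1/3198).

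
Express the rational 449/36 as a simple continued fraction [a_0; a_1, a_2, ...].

Run the Euclidean algorithm on 449 and 36; the successive quotients are the partial quotients a_0, a_1, ... (each step inverts the fractional part left over by the previous one):
  449 = 12*36 + 17, so a_0 = 12.
  36 = 2*17 + 2, so a_1 = 2.
  17 = 8*2 + 1, so a_2 = 8.
  2 = 2*1 + 0, so a_3 = 2.
The remainder reaches 0 after 4 divisions, so the expansion has 4 partial quotients, read off in order.

[12; 2, 8, 2]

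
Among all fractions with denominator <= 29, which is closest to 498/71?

7/1

Expand x = 498/71 as a continued fraction with the Euclidean algorithm:
  498 = 7*71 + 1, so a_0 = 7.
  71 = 71*1 + 0, so a_1 = 71.
so x = [7; 71].
Convergents (p_i = a_i*p_{i-1} + p_{i-2}, q_i = a_i*q_{i-1} + q_{i-2} with p_{-2}=0, p_{-1}=1, q_{-2}=1, q_{-1}=0), until the denominator exceeds 29:
  i=0: a_0=7, p_0 = 7*1 + 0 = 7, q_0 = 7*0 + 1 = 1.
  i=1: a_1=71, p_1 = 71*7 + 1 = 498, q_1 = 71*1 + 0 = 71.
q_1 = 71 > 29, so the last convergent with denominator <= 29 is p_0/q_0 = 7/1.
The closest fraction with denominator <= 29 is either p_0/q_0 or the intermediate fraction (k*p_0 + p_{-1})/(k*q_0 + q_{-1}) with the largest k >= 1 whose denominator stays <= 29; these approach x as k grows, and every other convergent or intermediate fraction in range is farther away.
Largest k: floor((29 - q_{-1})/q_0) = floor((29 - 0)/1) = 29 (using the seeds p_{-1} = 1, q_{-1} = 0).
That gives (29*7 + 1)/(29*1 + 0) = 204/29.
Compare the errors: |x - 7/1| = |498*1 - 7*71|/(71*1) = 1/71, and |x - 204/29| = |498*29 - 204*71|/(71*29) = 42/2059.
Cross-multiplying, 1*2059 = 2059 < 2982 = 42*71, so 1/71 is smaller: the convergent 7/1 is closer to x than 204/29.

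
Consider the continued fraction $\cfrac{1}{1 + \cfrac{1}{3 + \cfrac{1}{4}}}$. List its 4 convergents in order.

0/1, 1/1, 3/4, 13/17

Using the convergent recurrence p_i = a_i*p_{i-1} + p_{i-2}, q_i = a_i*q_{i-1} + q_{i-2} with p_{-2}=0, p_{-1}=1, q_{-2}=1, q_{-1}=0:
  i=0: a_0=0, p_0 = 0*1 + 0 = 0, q_0 = 0*0 + 1 = 1.
  i=1: a_1=1, p_1 = 1*0 + 1 = 1, q_1 = 1*1 + 0 = 1.
  i=2: a_2=3, p_2 = 3*1 + 0 = 3, q_2 = 3*1 + 1 = 4.
  i=3: a_3=4, p_3 = 4*3 + 1 = 13, q_3 = 4*4 + 1 = 17.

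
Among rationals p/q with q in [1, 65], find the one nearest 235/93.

139/55

Expand x = 235/93 as a continued fraction with the Euclidean algorithm:
  235 = 2*93 + 49, so a_0 = 2.
  93 = 1*49 + 44, so a_1 = 1.
  49 = 1*44 + 5, so a_2 = 1.
  44 = 8*5 + 4, so a_3 = 8.
  5 = 1*4 + 1, so a_4 = 1.
  4 = 4*1 + 0, so a_5 = 4.
so x = [2; 1, 1, 8, 1, 4].
Convergents (p_i = a_i*p_{i-1} + p_{i-2}, q_i = a_i*q_{i-1} + q_{i-2} with p_{-2}=0, p_{-1}=1, q_{-2}=1, q_{-1}=0), until the denominator exceeds 65:
  i=0: a_0=2, p_0 = 2*1 + 0 = 2, q_0 = 2*0 + 1 = 1.
  i=1: a_1=1, p_1 = 1*2 + 1 = 3, q_1 = 1*1 + 0 = 1.
  i=2: a_2=1, p_2 = 1*3 + 2 = 5, q_2 = 1*1 + 1 = 2.
  i=3: a_3=8, p_3 = 8*5 + 3 = 43, q_3 = 8*2 + 1 = 17.
  i=4: a_4=1, p_4 = 1*43 + 5 = 48, q_4 = 1*17 + 2 = 19.
  i=5: a_5=4, p_5 = 4*48 + 43 = 235, q_5 = 4*19 + 17 = 93.
q_5 = 93 > 65, so the last convergent with denominator <= 65 is p_4/q_4 = 48/19.
The closest fraction with denominator <= 65 is either p_4/q_4 or the intermediate fraction (k*p_4 + p_3)/(k*q_4 + q_3) with the largest k >= 1 whose denominator stays <= 65; these approach x as k grows, and every other convergent or intermediate fraction in range is farther away.
Largest k: floor((65 - q_3)/q_4) = floor((65 - 17)/19) = 2.
That gives (2*48 + 43)/(2*19 + 17) = 139/55.
Compare the errors: |x - 48/19| = |235*19 - 48*93|/(93*19) = 1/1767, and |x - 139/55| = |235*55 - 139*93|/(93*55) = 2/5115.
Cross-multiplying, 2*1767 = 3534 < 5115 = 1*5115, so 2/5115 is smaller: the intermediate fraction 139/55 is closer to x than 48/19.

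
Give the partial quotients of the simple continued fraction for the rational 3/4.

[0; 1, 3]

Run the Euclidean algorithm on 3 and 4; the successive quotients are the partial quotients a_0, a_1, ... (each step inverts the fractional part left over by the previous one):
  3 = 0*4 + 3, so a_0 = 0.
  4 = 1*3 + 1, so a_1 = 1.
  3 = 3*1 + 0, so a_2 = 3.
The remainder reaches 0 after 3 divisions, so the expansion has 3 partial quotients, read off in order.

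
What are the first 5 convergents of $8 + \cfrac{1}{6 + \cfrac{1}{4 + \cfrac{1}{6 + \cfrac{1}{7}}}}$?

8/1, 49/6, 204/25, 1273/156, 9115/1117

Using the convergent recurrence p_i = a_i*p_{i-1} + p_{i-2}, q_i = a_i*q_{i-1} + q_{i-2} with p_{-2}=0, p_{-1}=1, q_{-2}=1, q_{-1}=0:
  i=0: a_0=8, p_0 = 8*1 + 0 = 8, q_0 = 8*0 + 1 = 1.
  i=1: a_1=6, p_1 = 6*8 + 1 = 49, q_1 = 6*1 + 0 = 6.
  i=2: a_2=4, p_2 = 4*49 + 8 = 204, q_2 = 4*6 + 1 = 25.
  i=3: a_3=6, p_3 = 6*204 + 49 = 1273, q_3 = 6*25 + 6 = 156.
  i=4: a_4=7, p_4 = 7*1273 + 204 = 9115, q_4 = 7*156 + 25 = 1117.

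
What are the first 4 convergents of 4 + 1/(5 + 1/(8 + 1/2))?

Using the convergent recurrence p_i = a_i*p_{i-1} + p_{i-2}, q_i = a_i*q_{i-1} + q_{i-2} with p_{-2}=0, p_{-1}=1, q_{-2}=1, q_{-1}=0:
  i=0: a_0=4, p_0 = 4*1 + 0 = 4, q_0 = 4*0 + 1 = 1.
  i=1: a_1=5, p_1 = 5*4 + 1 = 21, q_1 = 5*1 + 0 = 5.
  i=2: a_2=8, p_2 = 8*21 + 4 = 172, q_2 = 8*5 + 1 = 41.
  i=3: a_3=2, p_3 = 2*172 + 21 = 365, q_3 = 2*41 + 5 = 87.

4/1, 21/5, 172/41, 365/87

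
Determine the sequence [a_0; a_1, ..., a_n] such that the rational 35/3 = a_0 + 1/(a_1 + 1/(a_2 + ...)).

[11; 1, 2]

Run the Euclidean algorithm on 35 and 3; the successive quotients are the partial quotients a_0, a_1, ... (each step inverts the fractional part left over by the previous one):
  35 = 11*3 + 2, so a_0 = 11.
  3 = 1*2 + 1, so a_1 = 1.
  2 = 2*1 + 0, so a_2 = 2.
The remainder reaches 0 after 3 divisions, so the expansion has 3 partial quotients, read off in order.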